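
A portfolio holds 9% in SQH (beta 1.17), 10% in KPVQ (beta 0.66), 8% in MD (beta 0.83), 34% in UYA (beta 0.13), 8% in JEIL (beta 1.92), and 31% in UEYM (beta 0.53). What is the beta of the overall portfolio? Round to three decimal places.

β_P = Σ w_i β_i = 0.09×1.17 + 0.10×0.66 + 0.08×0.83 + 0.34×0.13 + 0.08×1.92 + 0.31×0.53 = 0.5998

0.600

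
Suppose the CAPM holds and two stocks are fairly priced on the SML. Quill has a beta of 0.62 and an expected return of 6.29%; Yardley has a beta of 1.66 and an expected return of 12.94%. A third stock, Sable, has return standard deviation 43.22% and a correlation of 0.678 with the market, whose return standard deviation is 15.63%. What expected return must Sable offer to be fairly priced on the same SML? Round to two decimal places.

MRP = (12.94% − 6.29%) / (1.66 − 0.62) = 6.3942%
R_f = 6.29% − 0.62 × 6.3942% = 2.3256%
β_Sable = ρ·σ_i/σ_m = 0.678 × 43.22 / 15.63 = 1.8748
E(R_Sable) = R_f + β × MRP = 2.3256% + 1.8748 × 6.3942% = 14.31%

14.31%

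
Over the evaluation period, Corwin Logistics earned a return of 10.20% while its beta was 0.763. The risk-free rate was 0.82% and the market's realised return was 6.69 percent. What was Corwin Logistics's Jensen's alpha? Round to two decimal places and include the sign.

Market excess return = 6.69% − 0.82% = 5.87%
CAPM benchmark = R_f + β(R_m − R_f) = 0.82% + 0.763 × 5.87% = 5.29881%
α = actual − benchmark = 10.20% − 5.29881% = +4.90%

+4.90%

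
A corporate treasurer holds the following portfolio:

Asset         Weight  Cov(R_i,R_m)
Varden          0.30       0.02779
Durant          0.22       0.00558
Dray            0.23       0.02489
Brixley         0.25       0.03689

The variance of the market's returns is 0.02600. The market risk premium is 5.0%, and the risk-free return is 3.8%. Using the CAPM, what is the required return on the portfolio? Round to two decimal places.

8.51%

β_Varden = 0.02779 / 0.02600 = 1.0688
β_Durant = 0.00558 / 0.02600 = 0.2146
β_Dray = 0.02489 / 0.02600 = 0.9573
β_Brixley = 0.03689 / 0.02600 = 1.4188
β_P = Σ w_i β_i = 0.30×1.0688 + 0.22×0.2146 + 0.23×0.9573 + 0.25×1.4188 = 0.9427
E(R_P) = R_f + β_P × MRP = 3.8% + 0.9427 × 5.0% = 8.51%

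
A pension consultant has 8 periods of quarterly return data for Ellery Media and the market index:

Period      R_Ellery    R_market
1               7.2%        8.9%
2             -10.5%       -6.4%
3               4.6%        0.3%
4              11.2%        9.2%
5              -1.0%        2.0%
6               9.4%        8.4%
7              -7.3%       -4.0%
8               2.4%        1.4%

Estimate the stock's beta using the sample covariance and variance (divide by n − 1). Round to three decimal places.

Mean R_i = (7.2 − 10.5 + 4.6 + 11.2 − 1.0 + 9.4 − 7.3 + 2.4) / 8 = 2.0000%
Mean R_m = (8.9 − 6.4 + 0.3 + 9.2 + 2.0 + 8.4 − 4.0 + 1.4) / 8 = 2.4750%
Σ(R_i − R̄_i)(R_m − R̄_m) = 305.6200  ⇒  Cov = 305.6200 / 7 = 43.6600
Σ(R_m − R̄_m)² = 248.4150  ⇒  Var(R_m) = 248.4150 / 7 = 35.4879
β = Cov / Var(R_m) = 43.6600 / 35.4879 = 1.2303

1.230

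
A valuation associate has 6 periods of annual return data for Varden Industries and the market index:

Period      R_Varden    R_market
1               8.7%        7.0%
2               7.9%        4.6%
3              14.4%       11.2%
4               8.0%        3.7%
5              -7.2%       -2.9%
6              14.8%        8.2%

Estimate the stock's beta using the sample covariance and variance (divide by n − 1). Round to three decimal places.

Mean R_i = (8.7 + 7.9 + 14.4 + 8.0 − 7.2 + 14.8) / 6 = 7.7667%
Mean R_m = (7.0 + 4.6 + 11.2 + 3.7 − 2.9 + 8.2) / 6 = 5.3000%
Σ(R_i − R̄_i)(R_m − R̄_m) = 183.3800  ⇒  Cov = 183.3800 / 5 = 36.6760
Σ(R_m − R̄_m)² = 116.4000  ⇒  Var(R_m) = 116.4000 / 5 = 23.2800
β = Cov / Var(R_m) = 36.6760 / 23.2800 = 1.5754

1.575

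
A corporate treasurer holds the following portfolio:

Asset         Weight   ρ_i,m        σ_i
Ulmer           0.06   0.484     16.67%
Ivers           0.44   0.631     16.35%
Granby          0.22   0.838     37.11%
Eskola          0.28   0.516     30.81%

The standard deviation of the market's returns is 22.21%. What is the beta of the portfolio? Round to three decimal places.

β_Ulmer = 0.484 × 16.67% / 22.21% = 0.3633
β_Ivers = 0.631 × 16.35% / 22.21% = 0.4645
β_Granby = 0.838 × 37.11% / 22.21% = 1.4002
β_Eskola = 0.516 × 30.81% / 22.21% = 0.7158
β_P = Σ w_i β_i = 0.06×0.3633 + 0.44×0.4645 + 0.22×1.4002 + 0.28×0.7158 = 0.7346

0.735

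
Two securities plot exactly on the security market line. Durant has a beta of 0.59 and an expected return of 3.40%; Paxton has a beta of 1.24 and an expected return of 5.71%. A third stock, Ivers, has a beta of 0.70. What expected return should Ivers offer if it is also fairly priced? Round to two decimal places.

MRP (SML slope) = (5.71% − 3.40%) / (1.24 − 0.59) = 2.31% / 0.65 = 3.5538%
R_f (intercept) = 3.40% − 0.59 × 3.5538% = 1.3033%
E(R_Ivers) = R_f + β × MRP = 1.3033% + 0.70 × 3.5538% = 3.79%

3.79%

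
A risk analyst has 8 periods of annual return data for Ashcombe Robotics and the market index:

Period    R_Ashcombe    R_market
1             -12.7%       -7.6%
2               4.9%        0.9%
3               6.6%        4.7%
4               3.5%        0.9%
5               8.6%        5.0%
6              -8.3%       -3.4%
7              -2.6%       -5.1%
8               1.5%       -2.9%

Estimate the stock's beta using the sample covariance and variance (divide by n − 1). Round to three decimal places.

1.490

Mean R_i = (-12.7 + 4.9 + 6.6 + 3.5 + 8.6 − 8.3 − 2.6 + 1.5) / 8 = 0.1875%
Mean R_m = (-7.6 + 0.9 + 4.7 + 0.9 + 5.0 − 3.4 − 5.1 − 2.9) / 8 = -0.9375%
Σ(R_i − R̄_i)(R_m − R̄_m) = 216.6363  ⇒  Cov = 216.6363 / 7 = 30.9480
Σ(R_m − R̄_m)² = 145.4188  ⇒  Var(R_m) = 145.4188 / 7 = 20.7741
β = Cov / Var(R_m) = 30.9480 / 20.7741 = 1.4897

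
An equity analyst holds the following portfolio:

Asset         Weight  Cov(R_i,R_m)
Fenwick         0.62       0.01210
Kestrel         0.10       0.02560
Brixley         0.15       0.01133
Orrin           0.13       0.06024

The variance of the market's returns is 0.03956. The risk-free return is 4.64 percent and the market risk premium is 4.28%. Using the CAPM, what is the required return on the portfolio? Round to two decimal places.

β_Fenwick = 0.01210 / 0.03956 = 0.3059
β_Kestrel = 0.02560 / 0.03956 = 0.6471
β_Brixley = 0.01133 / 0.03956 = 0.2864
β_Orrin = 0.06024 / 0.03956 = 1.5228
β_P = Σ w_i β_i = 0.62×0.3059 + 0.10×0.6471 + 0.15×0.2864 + 0.13×1.5228 = 0.4953
E(R_P) = R_f + β_P × MRP = 4.64% + 0.4953 × 4.28% = 6.76%

6.76%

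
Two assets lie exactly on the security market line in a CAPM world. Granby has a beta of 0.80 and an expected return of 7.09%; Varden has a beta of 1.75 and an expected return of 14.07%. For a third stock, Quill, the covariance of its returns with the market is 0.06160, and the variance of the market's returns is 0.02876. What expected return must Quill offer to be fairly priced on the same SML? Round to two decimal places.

MRP = (14.07% − 7.09%) / (1.75 − 0.80) = 7.3474%
R_f = 7.09% − 0.80 × 7.3474% = 1.2121%
β_Quill = Cov / Var(R_m) = 0.06160 / 0.02876 = 2.1419
E(R_Quill) = R_f + β × MRP = 1.2121% + 2.1419 × 7.3474% = 16.95%

16.95%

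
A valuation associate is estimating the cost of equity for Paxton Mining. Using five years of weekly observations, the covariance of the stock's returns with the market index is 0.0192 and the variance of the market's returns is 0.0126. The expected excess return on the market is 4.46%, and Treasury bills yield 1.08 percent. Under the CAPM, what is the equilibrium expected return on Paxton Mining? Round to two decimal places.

β = Cov(R_i, R_m) / Var(R_m) = 0.0192 / 0.0126 = 1.5238
E(R) = R_f + β × MRP = 1.08% + 1.5238 × 4.46% = 7.88%

7.88%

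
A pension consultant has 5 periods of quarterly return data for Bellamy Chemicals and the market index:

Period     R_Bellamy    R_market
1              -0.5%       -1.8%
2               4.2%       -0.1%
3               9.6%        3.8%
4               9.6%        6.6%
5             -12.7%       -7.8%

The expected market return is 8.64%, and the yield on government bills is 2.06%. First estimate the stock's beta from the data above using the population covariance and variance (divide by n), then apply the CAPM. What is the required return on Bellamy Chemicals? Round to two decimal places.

Mean R_i = (-0.5 + 4.2 + 9.6 + 9.6 − 12.7) / 5 = 2.0400%
Mean R_m = (-1.8 − 0.1 + 3.8 + 6.6 − 7.8) / 5 = 0.1400%
Σ(R_i − R̄_i)(R_m − R̄_m) = 197.9520  ⇒  Cov = 197.9520 / 5 = 39.5904
Σ(R_m − R̄_m)² = 121.9920  ⇒  Var(R_m) = 121.9920 / 5 = 24.3984
β = Cov / Var(R_m) = 39.5904 / 24.3984 = 1.6227
MRP = 8.64% − 2.06% = 6.58%
E(R) = R_f + β × MRP = 2.06% + 1.6227 × 6.58% = 12.74%

12.74%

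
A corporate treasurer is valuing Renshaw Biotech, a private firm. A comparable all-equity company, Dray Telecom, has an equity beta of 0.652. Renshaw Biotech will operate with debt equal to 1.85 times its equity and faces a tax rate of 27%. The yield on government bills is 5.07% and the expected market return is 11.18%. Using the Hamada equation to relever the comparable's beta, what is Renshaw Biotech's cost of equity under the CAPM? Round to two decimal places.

β_L = β_U × [1 + (1 − t)(D/E)] = 0.652 × [1 + (1 − 0.27) × 1.85]
    = 0.652 × [1 + 0.73 × 1.85] = 0.652 × 2.3505 = 1.5325
MRP = 11.18% − 5.07% = 6.11%
E(R) = R_f + β_L × MRP = 5.07% + 1.5325 × 6.11% = 14.43%

14.43%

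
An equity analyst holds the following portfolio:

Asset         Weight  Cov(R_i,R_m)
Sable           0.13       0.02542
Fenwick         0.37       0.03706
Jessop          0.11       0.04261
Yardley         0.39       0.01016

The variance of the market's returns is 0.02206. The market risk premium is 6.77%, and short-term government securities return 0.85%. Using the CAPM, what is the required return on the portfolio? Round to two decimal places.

8.73%

β_Sable = 0.02542 / 0.02206 = 1.1523
β_Fenwick = 0.03706 / 0.02206 = 1.6800
β_Jessop = 0.04261 / 0.02206 = 1.9316
β_Yardley = 0.01016 / 0.02206 = 0.4606
β_P = Σ w_i β_i = 0.13×1.1523 + 0.37×1.6800 + 0.11×1.9316 + 0.39×0.4606 = 1.1635
E(R_P) = R_f + β_P × MRP = 0.85% + 1.1635 × 6.77% = 8.73%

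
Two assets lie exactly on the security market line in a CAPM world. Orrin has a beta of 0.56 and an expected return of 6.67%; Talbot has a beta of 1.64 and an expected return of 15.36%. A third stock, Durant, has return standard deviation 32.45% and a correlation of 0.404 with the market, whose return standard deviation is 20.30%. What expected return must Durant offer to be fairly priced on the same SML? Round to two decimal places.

7.36%

MRP = (15.36% − 6.67%) / (1.64 − 0.56) = 8.0463%
R_f = 6.67% − 0.56 × 8.0463% = 2.1641%
β_Durant = ρ·σ_i/σ_m = 0.404 × 32.45 / 20.30 = 0.6458
E(R_Durant) = R_f + β × MRP = 2.1641% + 0.6458 × 8.0463% = 7.36%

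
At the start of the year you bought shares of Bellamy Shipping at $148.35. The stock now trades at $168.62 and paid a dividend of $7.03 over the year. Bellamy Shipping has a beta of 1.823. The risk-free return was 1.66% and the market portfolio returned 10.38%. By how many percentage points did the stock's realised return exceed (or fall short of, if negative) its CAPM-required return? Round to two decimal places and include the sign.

Realised HPR = (P1 + D1 − P0) / P0 = (168.62 + 7.03 − 148.35) / 148.35 = 27.30 / 148.35 = 18.4024%
MRP = 10.38% − 1.66% = 8.72%
CAPM required = R_f + β·MRP = 1.66% + 1.823 × 8.72% = 17.55656%
α = realised − required = 18.4024% − 17.55656% = +0.85%

+0.85%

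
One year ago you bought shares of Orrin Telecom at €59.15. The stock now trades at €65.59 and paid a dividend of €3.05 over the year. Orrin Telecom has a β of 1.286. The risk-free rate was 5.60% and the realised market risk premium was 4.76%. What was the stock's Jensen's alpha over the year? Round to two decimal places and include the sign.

Realised HPR = (P1 + D1 − P0) / P0 = (65.59 + 3.05 − 59.15) / 59.15 = 9.49 / 59.15 = 16.0440%
CAPM required = R_f + β·MRP = 5.60% + 1.286 × 4.76% = 11.72136%
α = realised − required = 16.0440% − 11.72136% = +4.32%

+4.32%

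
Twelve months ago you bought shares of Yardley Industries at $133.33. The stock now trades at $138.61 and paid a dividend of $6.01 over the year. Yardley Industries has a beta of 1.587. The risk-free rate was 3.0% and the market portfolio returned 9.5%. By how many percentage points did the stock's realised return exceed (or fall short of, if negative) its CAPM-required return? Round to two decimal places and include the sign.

Realised HPR = (P1 + D1 − P0) / P0 = (138.61 + 6.01 − 133.33) / 133.33 = 11.29 / 133.33 = 8.4677%
MRP = 9.5% − 3.0% = 6.50%
CAPM required = R_f + β·MRP = 3.0% + 1.587 × 6.5% = 13.3155%
α = realised − required = 8.4677% − 13.3155% = -4.85%

-4.85%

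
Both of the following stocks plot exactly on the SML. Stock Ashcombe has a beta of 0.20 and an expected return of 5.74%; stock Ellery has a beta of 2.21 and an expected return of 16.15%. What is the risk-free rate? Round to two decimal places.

Both satisfy E(R) = R_f + β·MRP, so the slope of the SML is
MRP = (16.15% − 5.74%) / (2.21 − 0.20) = 10.41% / 2.01 = 5.1791%
R_f = E(R_Ashcombe) − β_Ashcombe·MRP = 5.74% − 0.20 × 5.1791% = 4.7042%

4.70%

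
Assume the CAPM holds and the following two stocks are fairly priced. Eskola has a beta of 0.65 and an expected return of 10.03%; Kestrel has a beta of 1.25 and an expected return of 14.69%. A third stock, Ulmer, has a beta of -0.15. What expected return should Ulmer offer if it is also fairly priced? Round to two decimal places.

MRP (SML slope) = (14.69% − 10.03%) / (1.25 − 0.65) = 4.66% / 0.60 = 7.7667%
R_f (intercept) = 10.03% − 0.65 × 7.7667% = 4.9816%
E(R_Ulmer) = R_f + β × MRP = 4.9816% + -0.15 × 7.7667% = 3.82%

3.82%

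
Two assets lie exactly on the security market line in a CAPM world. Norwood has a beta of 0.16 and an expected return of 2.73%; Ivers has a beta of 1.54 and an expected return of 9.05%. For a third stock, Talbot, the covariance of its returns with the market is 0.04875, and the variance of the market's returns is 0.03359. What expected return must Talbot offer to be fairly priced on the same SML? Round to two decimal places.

8.64%

MRP = (9.05% − 2.73%) / (1.54 − 0.16) = 4.5797%
R_f = 2.73% − 0.16 × 4.5797% = 1.9972%
β_Talbot = Cov / Var(R_m) = 0.04875 / 0.03359 = 1.4513
E(R_Talbot) = R_f + β × MRP = 1.9972% + 1.4513 × 4.5797% = 8.64%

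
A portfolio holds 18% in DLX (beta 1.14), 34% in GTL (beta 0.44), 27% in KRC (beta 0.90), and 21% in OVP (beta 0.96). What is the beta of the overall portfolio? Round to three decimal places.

β_P = Σ w_i β_i = 0.18×1.14 + 0.34×0.44 + 0.27×0.90 + 0.21×0.96 = 0.7994

0.799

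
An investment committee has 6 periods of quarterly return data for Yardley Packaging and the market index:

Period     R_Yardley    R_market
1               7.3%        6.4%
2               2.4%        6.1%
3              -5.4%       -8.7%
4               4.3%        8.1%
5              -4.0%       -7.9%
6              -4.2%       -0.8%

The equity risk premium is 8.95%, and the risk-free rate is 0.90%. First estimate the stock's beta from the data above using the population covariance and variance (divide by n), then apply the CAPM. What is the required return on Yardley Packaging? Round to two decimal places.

Mean R_i = (7.3 + 2.4 − 5.4 + 4.3 − 4.0 − 4.2) / 6 = 0.0667%
Mean R_m = (6.4 + 6.1 − 8.7 + 8.1 − 7.9 − 0.8) / 6 = 0.5333%
Σ(R_i − R̄_i)(R_m − R̄_m) = 177.9167  ⇒  Cov = 177.9167 / 6 = 29.6528
Σ(R_m − R̄_m)² = 280.8133  ⇒  Var(R_m) = 280.8133 / 6 = 46.8022
β = Cov / Var(R_m) = 29.6528 / 46.8022 = 0.6336
E(R) = R_f + β × MRP = 0.90% + 0.6336 × 8.95% = 6.57%

6.57%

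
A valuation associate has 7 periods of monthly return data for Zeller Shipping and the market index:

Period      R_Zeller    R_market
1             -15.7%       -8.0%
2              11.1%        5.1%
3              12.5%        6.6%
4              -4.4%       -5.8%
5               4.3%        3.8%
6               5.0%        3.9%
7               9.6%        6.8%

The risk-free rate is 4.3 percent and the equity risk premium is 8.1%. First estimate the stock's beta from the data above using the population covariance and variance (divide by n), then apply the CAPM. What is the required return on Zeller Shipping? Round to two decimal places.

17.18%

Mean R_i = (-15.7 + 11.1 + 12.5 − 4.4 + 4.3 + 5.0 + 9.6) / 7 = 3.2000%
Mean R_m = (-8.0 + 5.1 + 6.6 − 5.8 + 3.8 + 3.9 + 6.8) / 7 = 1.7714%
Σ(R_i − R̄_i)(R_m − R̄_m) = 351.6700  ⇒  Cov = 351.6700 / 7 = 50.2386
Σ(R_m − R̄_m)² = 221.1343  ⇒  Var(R_m) = 221.1343 / 7 = 31.5906
β = Cov / Var(R_m) = 50.2386 / 31.5906 = 1.5903
E(R) = R_f + β × MRP = 4.3% + 1.5903 × 8.1% = 17.18%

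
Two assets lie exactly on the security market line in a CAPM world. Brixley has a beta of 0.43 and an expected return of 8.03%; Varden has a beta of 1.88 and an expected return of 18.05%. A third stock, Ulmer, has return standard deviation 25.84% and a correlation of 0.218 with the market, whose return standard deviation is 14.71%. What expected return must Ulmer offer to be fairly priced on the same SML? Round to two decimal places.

MRP = (18.05% − 8.03%) / (1.88 − 0.43) = 6.9103%
R_f = 8.03% − 0.43 × 6.9103% = 5.0586%
β_Ulmer = ρ·σ_i/σ_m = 0.218 × 25.84 / 14.71 = 0.3829
E(R_Ulmer) = R_f + β × MRP = 5.0586% + 0.3829 × 6.9103% = 7.70%

7.70%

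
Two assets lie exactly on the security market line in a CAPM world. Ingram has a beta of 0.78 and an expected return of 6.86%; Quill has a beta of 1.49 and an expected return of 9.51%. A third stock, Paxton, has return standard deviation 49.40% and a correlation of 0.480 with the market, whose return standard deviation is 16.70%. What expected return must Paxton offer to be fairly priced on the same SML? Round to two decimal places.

MRP = (9.51% − 6.86%) / (1.49 − 0.78) = 3.7324%
R_f = 6.86% − 0.78 × 3.7324% = 3.9487%
β_Paxton = ρ·σ_i/σ_m = 0.480 × 49.40 / 16.70 = 1.4199
E(R_Paxton) = R_f + β × MRP = 3.9487% + 1.4199 × 3.7324% = 9.25%

9.25%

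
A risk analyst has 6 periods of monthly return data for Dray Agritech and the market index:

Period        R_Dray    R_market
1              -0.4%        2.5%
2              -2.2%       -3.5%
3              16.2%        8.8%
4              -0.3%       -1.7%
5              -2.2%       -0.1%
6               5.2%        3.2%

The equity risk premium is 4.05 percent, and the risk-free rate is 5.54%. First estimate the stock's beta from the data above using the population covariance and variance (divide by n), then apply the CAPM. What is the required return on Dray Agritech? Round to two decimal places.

11.58%

Mean R_i = (-0.4 − 2.2 + 16.2 − 0.3 − 2.2 + 5.2) / 6 = 2.7167%
Mean R_m = (2.5 − 3.5 + 8.8 − 1.7 − 0.1 + 3.2) / 6 = 1.5333%
Σ(R_i − R̄_i)(R_m − R̄_m) = 141.6367  ⇒  Cov = 141.6367 / 6 = 23.6061
Σ(R_m − R̄_m)² = 94.9733  ⇒  Var(R_m) = 94.9733 / 6 = 15.8289
β = Cov / Var(R_m) = 23.6061 / 15.8289 = 1.4913
E(R) = R_f + β × MRP = 5.54% + 1.4913 × 4.05% = 11.58%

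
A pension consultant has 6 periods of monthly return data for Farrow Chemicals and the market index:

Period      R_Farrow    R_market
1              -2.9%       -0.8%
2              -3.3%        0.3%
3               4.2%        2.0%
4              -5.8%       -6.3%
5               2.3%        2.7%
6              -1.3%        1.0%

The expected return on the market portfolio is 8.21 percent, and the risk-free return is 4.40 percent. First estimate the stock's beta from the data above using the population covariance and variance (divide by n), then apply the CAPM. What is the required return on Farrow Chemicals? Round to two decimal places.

Mean R_i = (-2.9 − 3.3 + 4.2 − 5.8 + 2.3 − 1.3) / 6 = -1.1333%
Mean R_m = (-0.8 + 0.3 + 2.0 − 6.3 + 2.7 + 1.0) / 6 = -0.1833%
Σ(R_i − R̄_i)(R_m − R̄_m) = 49.9333  ⇒  Cov = 49.9333 / 6 = 8.3222
Σ(R_m − R̄_m)² = 52.5083  ⇒  Var(R_m) = 52.5083 / 6 = 8.7514
β = Cov / Var(R_m) = 8.3222 / 8.7514 = 0.9510
MRP = 8.21% − 4.40% = 3.81%
E(R) = R_f + β × MRP = 4.40% + 0.9510 × 3.81% = 8.02%

8.02%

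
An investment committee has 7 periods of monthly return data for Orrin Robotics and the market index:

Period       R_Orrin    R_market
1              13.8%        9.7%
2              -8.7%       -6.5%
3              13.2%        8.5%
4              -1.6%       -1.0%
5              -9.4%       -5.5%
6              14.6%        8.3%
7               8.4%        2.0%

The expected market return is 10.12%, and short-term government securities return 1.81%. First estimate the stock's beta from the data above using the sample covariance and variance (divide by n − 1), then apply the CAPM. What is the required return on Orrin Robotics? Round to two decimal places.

Mean R_i = (13.8 − 8.7 + 13.2 − 1.6 − 9.4 + 14.6 + 8.4) / 7 = 4.3286%
Mean R_m = (9.7 − 6.5 + 8.5 − 1.0 − 5.5 + 8.3 + 2.0) / 7 = 2.2143%
Σ(R_i − R̄_i)(R_m − R̄_m) = 426.7971  ⇒  Cov = 426.7971 / 6 = 71.1329
Σ(R_m − R̄_m)² = 278.4086  ⇒  Var(R_m) = 278.4086 / 6 = 46.4014
β = Cov / Var(R_m) = 71.1329 / 46.4014 = 1.5330
MRP = 10.12% − 1.81% = 8.31%
E(R) = R_f + β × MRP = 1.81% + 1.5330 × 8.31% = 14.55%

14.55%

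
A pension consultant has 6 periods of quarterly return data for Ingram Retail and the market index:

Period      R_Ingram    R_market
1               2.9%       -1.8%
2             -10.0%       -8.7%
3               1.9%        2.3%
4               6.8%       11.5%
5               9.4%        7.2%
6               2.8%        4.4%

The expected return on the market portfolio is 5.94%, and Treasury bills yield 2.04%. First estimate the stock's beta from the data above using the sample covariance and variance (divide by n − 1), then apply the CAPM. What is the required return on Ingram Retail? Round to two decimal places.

5.31%

Mean R_i = (2.9 − 10.0 + 1.9 + 6.8 + 9.4 + 2.8) / 6 = 2.3000%
Mean R_m = (-1.8 − 8.7 + 2.3 + 11.5 + 7.2 + 4.4) / 6 = 2.4833%
Σ(R_i − R̄_i)(R_m − R̄_m) = 210.0800  ⇒  Cov = 210.0800 / 5 = 42.0160
Σ(R_m − R̄_m)² = 250.6683  ⇒  Var(R_m) = 250.6683 / 5 = 50.1337
β = Cov / Var(R_m) = 42.0160 / 50.1337 = 0.8381
MRP = 5.94% − 2.04% = 3.90%
E(R) = R_f + β × MRP = 2.04% + 0.8381 × 3.90% = 5.31%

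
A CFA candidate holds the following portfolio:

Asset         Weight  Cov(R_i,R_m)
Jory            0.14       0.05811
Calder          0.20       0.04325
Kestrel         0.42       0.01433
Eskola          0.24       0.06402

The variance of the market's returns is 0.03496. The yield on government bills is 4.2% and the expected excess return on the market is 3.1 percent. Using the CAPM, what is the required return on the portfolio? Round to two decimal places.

β_Jory = 0.05811 / 0.03496 = 1.6622
β_Calder = 0.04325 / 0.03496 = 1.2371
β_Kestrel = 0.01433 / 0.03496 = 0.4099
β_Eskola = 0.06402 / 0.03496 = 1.8312
β_P = Σ w_i β_i = 0.14×1.6622 + 0.20×1.2371 + 0.42×0.4099 + 0.24×1.8312 = 1.0918
E(R_P) = R_f + β_P × MRP = 4.2% + 1.0918 × 3.1% = 7.58%

7.58%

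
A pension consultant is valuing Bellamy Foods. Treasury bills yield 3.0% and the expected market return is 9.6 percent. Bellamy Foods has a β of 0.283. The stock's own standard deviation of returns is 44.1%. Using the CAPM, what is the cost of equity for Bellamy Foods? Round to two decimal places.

4.87%

Market risk premium = E(R_m) − R_f = 9.6% − 3.0% = 6.60%
E(R) = R_f + β × MRP = 3.0% + 0.283 × 6.6% = 4.87%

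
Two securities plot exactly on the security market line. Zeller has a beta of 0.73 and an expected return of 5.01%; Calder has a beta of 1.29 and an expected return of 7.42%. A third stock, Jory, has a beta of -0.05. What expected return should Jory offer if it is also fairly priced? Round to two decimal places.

MRP (SML slope) = (7.42% − 5.01%) / (1.29 − 0.73) = 2.41% / 0.56 = 4.3036%
R_f (intercept) = 5.01% − 0.73 × 4.3036% = 1.8684%
E(R_Jory) = R_f + β × MRP = 1.8684% + -0.05 × 4.3036% = 1.65%

1.65%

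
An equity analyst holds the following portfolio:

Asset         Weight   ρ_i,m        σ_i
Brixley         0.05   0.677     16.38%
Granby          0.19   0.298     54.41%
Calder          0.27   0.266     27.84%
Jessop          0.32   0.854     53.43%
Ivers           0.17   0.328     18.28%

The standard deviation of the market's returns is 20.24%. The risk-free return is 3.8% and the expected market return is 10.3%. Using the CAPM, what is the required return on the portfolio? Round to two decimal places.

β_Brixley = 0.677 × 16.38% / 20.24% = 0.5479
β_Granby = 0.298 × 54.41% / 20.24% = 0.8011
β_Calder = 0.266 × 27.84% / 20.24% = 0.3659
β_Jessop = 0.854 × 53.43% / 20.24% = 2.2544
β_Ivers = 0.328 × 18.28% / 20.24% = 0.2962
β_P = Σ w_i β_i = 0.05×0.5479 + 0.19×0.8011 + 0.27×0.3659 + 0.32×2.2544 + 0.17×0.2962 = 1.0502
MRP = 10.3% − 3.8% = 6.50%
E(R_P) = R_f + β_P × MRP = 3.8% + 1.0502 × 6.5% = 10.63%

10.63%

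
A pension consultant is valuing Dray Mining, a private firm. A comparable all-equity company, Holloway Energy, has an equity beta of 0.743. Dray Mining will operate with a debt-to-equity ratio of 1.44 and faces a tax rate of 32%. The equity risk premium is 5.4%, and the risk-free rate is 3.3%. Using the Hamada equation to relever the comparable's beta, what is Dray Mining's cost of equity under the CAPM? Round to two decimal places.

β_L = β_U × [1 + (1 − t)(D/E)] = 0.743 × [1 + (1 − 0.32) × 1.44]
    = 0.743 × [1 + 0.68 × 1.44] = 0.743 × 1.9792 = 1.4705
E(R) = R_f + β_L × MRP = 3.3% + 1.4705 × 5.4% = 11.24%

11.24%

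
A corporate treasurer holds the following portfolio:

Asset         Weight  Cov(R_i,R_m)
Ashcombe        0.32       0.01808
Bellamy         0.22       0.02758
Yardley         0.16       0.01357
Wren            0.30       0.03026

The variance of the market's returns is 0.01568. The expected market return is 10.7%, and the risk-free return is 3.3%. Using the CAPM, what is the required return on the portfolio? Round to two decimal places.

14.20%

β_Ashcombe = 0.01808 / 0.01568 = 1.1531
β_Bellamy = 0.02758 / 0.01568 = 1.7589
β_Yardley = 0.01357 / 0.01568 = 0.8654
β_Wren = 0.03026 / 0.01568 = 1.9298
β_P = Σ w_i β_i = 0.32×1.1531 + 0.22×1.7589 + 0.16×0.8654 + 0.30×1.9298 = 1.4734
MRP = 10.7% − 3.3% = 7.40%
E(R_P) = R_f + β_P × MRP = 3.3% + 1.4734 × 7.4% = 14.20%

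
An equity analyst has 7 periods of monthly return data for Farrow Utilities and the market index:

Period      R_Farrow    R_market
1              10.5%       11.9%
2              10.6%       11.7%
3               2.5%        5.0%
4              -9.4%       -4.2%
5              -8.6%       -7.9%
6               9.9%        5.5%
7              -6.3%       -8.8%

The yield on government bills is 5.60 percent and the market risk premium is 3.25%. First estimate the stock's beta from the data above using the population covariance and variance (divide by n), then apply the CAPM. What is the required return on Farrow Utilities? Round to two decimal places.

Mean R_i = (10.5 + 10.6 + 2.5 − 9.4 − 8.6 + 9.9 − 6.3) / 7 = 1.3143%
Mean R_m = (11.9 + 11.7 + 5.0 − 4.2 − 7.9 + 5.5 − 8.8) / 7 = 1.8857%
Σ(R_i − R̄_i)(R_m − R̄_m) = 461.4314  ⇒  Cov = 461.4314 / 7 = 65.9188
Σ(R_m − R̄_m)² = 466.3486  ⇒  Var(R_m) = 466.3486 / 7 = 66.6212
β = Cov / Var(R_m) = 65.9188 / 66.6212 = 0.9895
E(R) = R_f + β × MRP = 5.60% + 0.9895 × 3.25% = 8.82%

8.82%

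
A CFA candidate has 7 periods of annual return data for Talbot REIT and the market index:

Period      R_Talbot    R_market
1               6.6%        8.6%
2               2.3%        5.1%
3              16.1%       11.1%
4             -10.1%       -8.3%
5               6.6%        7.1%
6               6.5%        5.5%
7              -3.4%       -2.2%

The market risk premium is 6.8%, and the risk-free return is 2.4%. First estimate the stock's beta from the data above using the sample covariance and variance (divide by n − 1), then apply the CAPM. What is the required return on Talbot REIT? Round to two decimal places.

Mean R_i = (6.6 + 2.3 + 16.1 − 10.1 + 6.6 + 6.5 − 3.4) / 7 = 3.5143%
Mean R_m = (8.6 + 5.1 + 11.1 − 8.3 + 7.1 + 5.5 − 2.2) / 7 = 3.8429%
Σ(R_i − R̄_i)(R_m − R̄_m) = 326.5857  ⇒  Cov = 326.5857 / 6 = 54.4310
Σ(R_m − R̄_m)² = 274.1971  ⇒  Var(R_m) = 274.1971 / 6 = 45.6995
β = Cov / Var(R_m) = 54.4310 / 45.6995 = 1.1911
E(R) = R_f + β × MRP = 2.4% + 1.1911 × 6.8% = 10.50%

10.50%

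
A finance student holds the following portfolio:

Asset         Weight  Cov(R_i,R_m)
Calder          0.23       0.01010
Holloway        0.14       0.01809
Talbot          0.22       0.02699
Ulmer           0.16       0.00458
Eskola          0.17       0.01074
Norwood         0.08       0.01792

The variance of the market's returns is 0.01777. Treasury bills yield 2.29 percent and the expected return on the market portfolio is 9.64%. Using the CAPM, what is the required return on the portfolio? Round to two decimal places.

β_Calder = 0.01010 / 0.01777 = 0.5684
β_Holloway = 0.01809 / 0.01777 = 1.0180
β_Talbot = 0.02699 / 0.01777 = 1.5189
β_Ulmer = 0.00458 / 0.01777 = 0.2577
β_Eskola = 0.01074 / 0.01777 = 0.6044
β_Norwood = 0.01792 / 0.01777 = 1.0084
β_P = Σ w_i β_i = 0.23×0.5684 + 0.14×1.0180 + 0.22×1.5189 + 0.16×0.2577 + 0.17×0.6044 + 0.08×1.0084 = 0.8321
MRP = 9.64% − 2.29% = 7.35%
E(R_P) = R_f + β_P × MRP = 2.29% + 0.8321 × 7.35% = 8.41%

8.41%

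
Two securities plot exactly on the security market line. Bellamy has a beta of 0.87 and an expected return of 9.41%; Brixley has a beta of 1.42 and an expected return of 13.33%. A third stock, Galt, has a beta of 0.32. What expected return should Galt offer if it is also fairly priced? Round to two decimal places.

MRP (SML slope) = (13.33% − 9.41%) / (1.42 − 0.87) = 3.92% / 0.55 = 7.1273%
R_f (intercept) = 9.41% − 0.87 × 7.1273% = 3.2092%
E(R_Galt) = R_f + β × MRP = 3.2092% + 0.32 × 7.1273% = 5.49%

5.49%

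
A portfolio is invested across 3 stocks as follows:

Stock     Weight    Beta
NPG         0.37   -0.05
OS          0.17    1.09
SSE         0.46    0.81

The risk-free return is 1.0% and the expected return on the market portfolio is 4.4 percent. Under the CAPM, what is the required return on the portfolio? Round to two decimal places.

2.83%

β_P = Σ w_i β_i = 0.37×-0.05 + 0.17×1.09 + 0.46×0.81 = 0.5394
MRP = 4.4% − 1.0% = 3.40%
E(R_P) = R_f + β_P × MRP = 1.0% + 0.5394 × 3.4% = 2.83%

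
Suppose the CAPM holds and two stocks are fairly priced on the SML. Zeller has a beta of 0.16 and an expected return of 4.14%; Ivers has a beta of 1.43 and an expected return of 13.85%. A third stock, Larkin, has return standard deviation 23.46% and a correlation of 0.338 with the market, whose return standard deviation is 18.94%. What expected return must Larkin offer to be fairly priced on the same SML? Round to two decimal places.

MRP = (13.85% − 4.14%) / (1.43 − 0.16) = 7.6457%
R_f = 4.14% − 0.16 × 7.6457% = 2.9167%
β_Larkin = ρ·σ_i/σ_m = 0.338 × 23.46 / 18.94 = 0.4187
E(R_Larkin) = R_f + β × MRP = 2.9167% + 0.4187 × 7.6457% = 6.12%

6.12%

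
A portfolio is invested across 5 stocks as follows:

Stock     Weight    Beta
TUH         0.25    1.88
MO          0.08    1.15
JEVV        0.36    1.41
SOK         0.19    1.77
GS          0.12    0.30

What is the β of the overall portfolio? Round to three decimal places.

β_P = Σ w_i β_i = 0.25×1.88 + 0.08×1.15 + 0.36×1.41 + 0.19×1.77 + 0.12×0.30 = 1.4419

1.442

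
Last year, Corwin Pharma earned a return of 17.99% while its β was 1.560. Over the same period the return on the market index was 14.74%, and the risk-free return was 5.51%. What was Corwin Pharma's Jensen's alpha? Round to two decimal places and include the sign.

-1.92%

Market excess return = 14.74% − 5.51% = 9.23%
CAPM benchmark = R_f + β(R_m − R_f) = 5.51% + 1.560 × 9.23% = 19.90880%
α = actual − benchmark = 17.99% − 19.90880% = -1.92%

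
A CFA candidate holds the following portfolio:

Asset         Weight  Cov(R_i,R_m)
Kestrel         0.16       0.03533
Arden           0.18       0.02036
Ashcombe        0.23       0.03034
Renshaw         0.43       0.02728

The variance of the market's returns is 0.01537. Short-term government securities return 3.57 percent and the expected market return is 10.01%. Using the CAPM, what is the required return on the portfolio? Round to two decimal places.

β_Kestrel = 0.03533 / 0.01537 = 2.2986
β_Arden = 0.02036 / 0.01537 = 1.3247
β_Ashcombe = 0.03034 / 0.01537 = 1.9740
β_Renshaw = 0.02728 / 0.01537 = 1.7749
β_P = Σ w_i β_i = 0.16×2.2986 + 0.18×1.3247 + 0.23×1.9740 + 0.43×1.7749 = 1.8234
MRP = 10.01% − 3.57% = 6.44%
E(R_P) = R_f + β_P × MRP = 3.57% + 1.8234 × 6.44% = 15.31%

15.31%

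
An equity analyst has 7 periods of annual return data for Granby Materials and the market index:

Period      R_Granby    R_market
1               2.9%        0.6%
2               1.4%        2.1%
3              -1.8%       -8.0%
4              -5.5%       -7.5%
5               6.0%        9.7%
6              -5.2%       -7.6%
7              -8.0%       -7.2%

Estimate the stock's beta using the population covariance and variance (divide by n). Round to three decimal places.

Mean R_i = (2.9 + 1.4 − 1.8 − 5.5 + 6.0 − 5.2 − 8.0) / 7 = -1.4571%
Mean R_m = (0.6 + 2.1 − 8.0 − 7.5 + 9.7 − 7.6 − 7.2) / 7 = -2.5571%
Σ(R_i − R̄_i)(R_m − R̄_m) = 189.5671  ⇒  Cov = 189.5671 / 7 = 27.0810
Σ(R_m − R̄_m)² = 282.9371  ⇒  Var(R_m) = 282.9371 / 7 = 40.4196
β = Cov / Var(R_m) = 27.0810 / 40.4196 = 0.6700

0.670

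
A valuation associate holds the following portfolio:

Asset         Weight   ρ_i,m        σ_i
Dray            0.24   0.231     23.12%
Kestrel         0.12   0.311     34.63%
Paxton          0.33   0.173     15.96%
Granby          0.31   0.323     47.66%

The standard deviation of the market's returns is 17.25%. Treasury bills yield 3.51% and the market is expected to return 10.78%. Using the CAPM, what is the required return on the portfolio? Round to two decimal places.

β_Dray = 0.231 × 23.12% / 17.25% = 0.3096
β_Kestrel = 0.311 × 34.63% / 17.25% = 0.6243
β_Paxton = 0.173 × 15.96% / 17.25% = 0.1601
β_Granby = 0.323 × 47.66% / 17.25% = 0.8924
β_P = Σ w_i β_i = 0.24×0.3096 + 0.12×0.6243 + 0.33×0.1601 + 0.31×0.8924 = 0.4787
MRP = 10.78% − 3.51% = 7.27%
E(R_P) = R_f + β_P × MRP = 3.51% + 0.4787 × 7.27% = 6.99%

6.99%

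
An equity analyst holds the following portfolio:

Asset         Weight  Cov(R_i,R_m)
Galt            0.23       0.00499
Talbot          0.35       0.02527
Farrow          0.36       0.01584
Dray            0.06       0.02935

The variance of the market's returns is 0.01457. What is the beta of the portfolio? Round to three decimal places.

1.198

β_Galt = 0.00499 / 0.01457 = 0.3425
β_Talbot = 0.02527 / 0.01457 = 1.7344
β_Farrow = 0.01584 / 0.01457 = 1.0872
β_Dray = 0.02935 / 0.01457 = 2.0144
β_P = Σ w_i β_i = 0.23×0.3425 + 0.35×1.7344 + 0.36×1.0872 + 0.06×2.0144 = 1.1981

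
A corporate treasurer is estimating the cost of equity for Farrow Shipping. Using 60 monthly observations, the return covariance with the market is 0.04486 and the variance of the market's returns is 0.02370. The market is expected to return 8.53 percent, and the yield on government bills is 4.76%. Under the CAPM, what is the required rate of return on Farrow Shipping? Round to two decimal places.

β = Cov(R_i, R_m) / Var(R_m) = 0.04486 / 0.02370 = 1.8928
MRP = 8.53% − 4.76% = 3.77%
E(R) = R_f + β × MRP = 4.76% + 1.8928 × 3.77% = 11.90%

11.90%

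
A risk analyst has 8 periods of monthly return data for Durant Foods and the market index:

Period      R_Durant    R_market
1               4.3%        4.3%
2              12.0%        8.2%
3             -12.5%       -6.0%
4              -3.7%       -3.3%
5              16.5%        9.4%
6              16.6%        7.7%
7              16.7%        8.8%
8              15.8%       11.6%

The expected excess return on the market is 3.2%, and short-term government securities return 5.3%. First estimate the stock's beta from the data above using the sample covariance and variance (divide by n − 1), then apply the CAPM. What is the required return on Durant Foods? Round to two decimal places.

Mean R_i = (4.3 + 12.0 − 12.5 − 3.7 + 16.5 + 16.6 + 16.7 + 15.8) / 8 = 8.2125%
Mean R_m = (4.3 + 8.2 − 6.0 − 3.3 + 9.4 + 7.7 + 8.8 + 11.6) / 8 = 5.0875%
Σ(R_i − R̄_i)(R_m − R̄_m) = 483.0113  ⇒  Cov = 483.0113 / 7 = 69.0016
Σ(R_m − R̄_m)² = 285.2088  ⇒  Var(R_m) = 285.2088 / 7 = 40.7441
β = Cov / Var(R_m) = 69.0016 / 40.7441 = 1.6935
E(R) = R_f + β × MRP = 5.3% + 1.6935 × 3.2% = 10.72%

10.72%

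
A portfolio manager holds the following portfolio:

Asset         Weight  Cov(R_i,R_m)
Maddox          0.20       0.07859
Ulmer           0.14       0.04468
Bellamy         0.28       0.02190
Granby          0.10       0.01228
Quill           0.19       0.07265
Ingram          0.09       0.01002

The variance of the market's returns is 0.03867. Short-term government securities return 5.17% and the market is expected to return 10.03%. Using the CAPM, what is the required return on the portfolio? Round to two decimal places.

10.70%

β_Maddox = 0.07859 / 0.03867 = 2.0323
β_Ulmer = 0.04468 / 0.03867 = 1.1554
β_Bellamy = 0.02190 / 0.03867 = 0.5663
β_Granby = 0.01228 / 0.03867 = 0.3176
β_Quill = 0.07265 / 0.03867 = 1.8787
β_Ingram = 0.01002 / 0.03867 = 0.2591
β_P = Σ w_i β_i = 0.20×2.0323 + 0.14×1.1554 + 0.28×0.5663 + 0.10×0.3176 + 0.19×1.8787 + 0.09×0.2591 = 1.1388
MRP = 10.03% − 5.17% = 4.86%
E(R_P) = R_f + β_P × MRP = 5.17% + 1.1388 × 4.86% = 10.70%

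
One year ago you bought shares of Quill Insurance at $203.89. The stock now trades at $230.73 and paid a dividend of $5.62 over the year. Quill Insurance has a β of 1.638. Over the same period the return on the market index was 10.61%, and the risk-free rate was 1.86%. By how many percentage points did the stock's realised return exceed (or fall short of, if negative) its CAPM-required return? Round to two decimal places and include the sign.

-0.27%

Realised HPR = (P1 + D1 − P0) / P0 = (230.73 + 5.62 − 203.89) / 203.89 = 32.46 / 203.89 = 15.9203%
MRP = 10.61% − 1.86% = 8.75%
CAPM required = R_f + β·MRP = 1.86% + 1.638 × 8.75% = 16.19250%
α = realised − required = 15.9203% − 16.19250% = -0.27%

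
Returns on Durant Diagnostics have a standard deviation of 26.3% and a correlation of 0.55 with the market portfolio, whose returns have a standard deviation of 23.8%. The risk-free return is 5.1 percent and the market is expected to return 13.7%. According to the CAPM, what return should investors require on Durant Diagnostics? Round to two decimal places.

10.33%

β = ρ × σ_i / σ_m = 0.55 × 26.3% / 23.8% = 0.6078
MRP = 13.7% − 5.1% = 8.60%
E(R) = 5.1% + 0.6078 × 8.6% = 10.33%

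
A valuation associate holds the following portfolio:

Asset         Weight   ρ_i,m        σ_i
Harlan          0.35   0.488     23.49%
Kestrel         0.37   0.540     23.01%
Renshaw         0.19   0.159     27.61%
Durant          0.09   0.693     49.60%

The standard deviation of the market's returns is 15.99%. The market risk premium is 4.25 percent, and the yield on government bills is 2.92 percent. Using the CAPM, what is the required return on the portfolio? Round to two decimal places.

6.25%

β_Harlan = 0.488 × 23.49% / 15.99% = 0.7169
β_Kestrel = 0.540 × 23.01% / 15.99% = 0.7771
β_Renshaw = 0.159 × 27.61% / 15.99% = 0.2745
β_Durant = 0.693 × 49.60% / 15.99% = 2.1496
β_P = Σ w_i β_i = 0.35×0.7169 + 0.37×0.7771 + 0.19×0.2745 + 0.09×2.1496 = 0.7841
E(R_P) = R_f + β_P × MRP = 2.92% + 0.7841 × 4.25% = 6.25%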